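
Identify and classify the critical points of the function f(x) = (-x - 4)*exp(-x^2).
f'(x) = (2*x*(x + 4) - 1)*exp(-x^2)

Solve f'(x) = 0:
  f'(x) = (2*x^2 + 8*x - 1)·exp(-x^2) and exp(-x^2) > 0 for every x, so f'(x) = 0 ⇔ 2*x^2 + 8*x - 1 = 0.
  2*x^2 + 8*x - 1 = 0 has no rational roots; quadratic formula: x = (-8 ± √72)/4.
  ⇒ x = -3*sqrt(2)/2 - 2 ≈ -4.1213, -2 + 3*sqrt(2)/2 ≈ 0.1213

f''(x) = 2*(-2*x^2*(x + 4) + 3*x + 4)*exp(-x^2)
Second-derivative test at each critical point:
  f''(-4.1213) = -3.565e-07 < 0 → local maximum
  f''(0.1213) = 8.3613 > 0 → local minimum

Critical points: x = -3*sqrt(2)/2 - 2 ≈ -4.1213 (local maximum); x = -2 + 3*sqrt(2)/2 ≈ 0.1213 (local minimum)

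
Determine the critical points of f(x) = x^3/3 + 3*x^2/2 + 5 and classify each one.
f'(x) = x*(x + 3)

Solve f'(x) = 0:
  Factor: x^2 + 3*x = x*(x + 3) = 0.
  ⇒ x = -3, 0

f''(x) = 2*x + 3
Second-derivative test at each critical point:
  f''(-3) = -3 < 0 → local maximum
  f''(0) = 3 > 0 → local minimum

Critical points: x = -3 (local maximum); x = 0 (local minimum)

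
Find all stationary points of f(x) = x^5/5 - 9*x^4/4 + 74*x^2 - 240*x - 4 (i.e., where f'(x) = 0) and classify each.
f'(x) = x^4 - 9*x^3 + 148*x - 240

Solve f'(x) = 0:
  Factor: x^4 - 9*x^3 + 148*x - 240 = (x - 6)*(x - 5)*(x - 2)*(x + 4) = 0.
  ⇒ x = -4, 2, 5, 6

f''(x) = 4*x^3 - 27*x^2 + 148
Second-derivative test at each critical point:
  f''(-4) = -540 < 0 → local maximum
  f''(2) = 72 > 0 → local minimum
  f''(5) = -27 < 0 → local maximum
  f''(6) = 40 > 0 → local minimum

Critical points: x = -4 (local maximum); x = 2 (local minimum); x = 5 (local maximum); x = 6 (local minimum)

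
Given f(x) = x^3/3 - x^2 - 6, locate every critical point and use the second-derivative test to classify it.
f'(x) = x*(x - 2)

Solve f'(x) = 0:
  Factor: x^2 - 2*x = x*(x - 2) = 0.
  ⇒ x = 0, 2

f''(x) = 2*x - 2
Second-derivative test at each critical point:
  f''(0) = -2 < 0 → local maximum
  f''(2) = 2 > 0 → local minimum

Critical points: x = 0 (local maximum); x = 2 (local minimum)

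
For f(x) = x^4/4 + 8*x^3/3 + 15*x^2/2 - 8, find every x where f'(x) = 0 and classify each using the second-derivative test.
f'(x) = x*(x^2 + 8*x + 15)

Solve f'(x) = 0:
  Factor: x^3 + 8*x^2 + 15*x = x*(x + 3)*(x + 5) = 0.
  ⇒ x = -5, -3, 0

f''(x) = 3*x^2 + 16*x + 15
Second-derivative test at each critical point:
  f''(-5) = 10 > 0 → local minimum
  f''(-3) = -6 < 0 → local maximum
  f''(0) = 15 > 0 → local minimum

Critical points: x = -5 (local minimum); x = -3 (local maximum); x = 0 (local minimum)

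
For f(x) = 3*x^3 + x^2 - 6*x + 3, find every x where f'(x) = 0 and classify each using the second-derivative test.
f'(x) = 9*x^2 + 2*x - 6

Solve f'(x) = 0:
  9*x^2 + 2*x - 6 = 0 has no rational roots; quadratic formula: x = (-2 ± √220)/18.
  ⇒ x = -sqrt(55)/9 - 1/9 ≈ -0.9351, -1/9 + sqrt(55)/9 ≈ 0.7129

f''(x) = 18*x + 2
Second-derivative test at each critical point:
  f''(-0.9351) = -14.8324 < 0 → local maximum
  f''(0.7129) = 14.8324 > 0 → local minimum

Critical points: x = -sqrt(55)/9 - 1/9 ≈ -0.9351 (local maximum); x = -1/9 + sqrt(55)/9 ≈ 0.7129 (local minimum)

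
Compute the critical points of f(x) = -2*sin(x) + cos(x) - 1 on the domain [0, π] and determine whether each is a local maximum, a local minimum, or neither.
f'(x) = -sin(x) - 2*cos(x)

Solve f'(x) = 0 on [0, π]:
  f'(x) = 0 ⇔ -2*cos(x) = sin(x) ⇔ tan(x) = -2, i.e. x = arctan(-2) + nπ; keep the solutions lying in [0, π].
  ⇒ x = pi - atan(2) ≈ 2.0344

f''(x) = 2*sin(x) - cos(x)
Second-derivative test at each critical point:
  f''(2.0344) = 2.2361 > 0 → local minimum

Critical points: x = pi - atan(2) ≈ 2.0344 (local minimum)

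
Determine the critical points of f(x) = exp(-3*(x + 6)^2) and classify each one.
f'(x) = 6*(-x - 6)*exp(-3*(x + 6)^2)

Solve f'(x) = 0:
  f'(x) = (-6*x - 36)·exp(-3*(x + 6)^2) and exp(-3*(x + 6)^2) > 0 for every x, so f'(x) = 0 ⇔ -6*x - 36 = 0.
  Factor: -6*x - 36 = -6*(x + 6) = 0.
  ⇒ x = -6

f''(x) = 6*(6*(x + 6)^2 - 1)*exp(-3*(x + 6)^2)
Second-derivative test at each critical point:
  f''(-6) = -6 < 0 → local maximum

Critical points: x = -6 (local maximum)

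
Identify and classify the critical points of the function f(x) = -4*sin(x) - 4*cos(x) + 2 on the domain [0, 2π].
f'(x) = -4*sqrt(2)*cos(x + pi/4)

Solve f'(x) = 0 on [0, 2π]:
  f'(x) = 0 ⇔ -4*cos(x) = -4*sin(x) ⇔ tan(x) = 1, i.e. x = arctan(1) + nπ; keep the solutions lying in [0, 2π].
  ⇒ x = pi/4 ≈ 0.7854, 5*pi/4 ≈ 3.9270

f''(x) = 4*sqrt(2)*sin(x + pi/4)
Second-derivative test at each critical point:
  f''(0.7854) = 5.6569 > 0 → local minimum
  f''(3.9270) = -5.6569 < 0 → local maximum

Critical points: x = pi/4 ≈ 0.7854 (local minimum); x = 5*pi/4 ≈ 3.9270 (local maximum)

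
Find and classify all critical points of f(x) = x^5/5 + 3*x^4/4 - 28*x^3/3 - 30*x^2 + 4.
f'(x) = x*(x^3 + 3*x^2 - 28*x - 60)

Solve f'(x) = 0:
  Factor: x^4 + 3*x^3 - 28*x^2 - 60*x = x*(x - 5)*(x + 2)*(x + 6) = 0.
  ⇒ x = -6, -2, 0, 5

f''(x) = 4*x^3 + 9*x^2 - 56*x - 60
Second-derivative test at each critical point:
  f''(-6) = -264 < 0 → local maximum
  f''(-2) = 56 > 0 → local minimum
  f''(0) = -60 < 0 → local maximum
  f''(5) = 385 > 0 → local minimum

Critical points: x = -6 (local maximum); x = -2 (local minimum); x = 0 (local maximum); x = 5 (local minimum)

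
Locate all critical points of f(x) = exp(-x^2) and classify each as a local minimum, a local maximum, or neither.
f'(x) = -2*x*exp(-x^2)

Solve f'(x) = 0:
  f'(x) = (-2*x)·exp(-x^2) and exp(-x^2) > 0 for every x, so f'(x) = 0 ⇔ -2*x = 0.
  -2*x = 0.
  ⇒ x = 0

f''(x) = 2*(2*x^2 - 1)*exp(-x^2)
Second-derivative test at each critical point:
  f''(0) = -2 < 0 → local maximum

Critical points: x = 0 (local maximum)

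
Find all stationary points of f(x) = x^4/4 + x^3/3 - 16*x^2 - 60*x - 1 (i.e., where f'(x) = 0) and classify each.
f'(x) = x^3 + x^2 - 32*x - 60

Solve f'(x) = 0:
  Factor: x^3 + x^2 - 32*x - 60 = (x - 6)*(x + 2)*(x + 5) = 0.
  ⇒ x = -5, -2, 6

f''(x) = 3*x^2 + 2*x - 32
Second-derivative test at each critical point:
  f''(-5) = 33 > 0 → local minimum
  f''(-2) = -24 < 0 → local maximum
  f''(6) = 88 > 0 → local minimum

Critical points: x = -5 (local minimum); x = -2 (local maximum); x = 6 (local minimum)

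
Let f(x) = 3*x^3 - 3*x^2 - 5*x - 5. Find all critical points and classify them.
f'(x) = 9*x^2 - 6*x - 5

Solve f'(x) = 0:
  9*x^2 - 6*x - 5 = 0 has no rational roots; quadratic formula: x = (6 ± √216)/18.
  ⇒ x = 1/3 - sqrt(6)/3 ≈ -0.4832, 1/3 + sqrt(6)/3 ≈ 1.1498

f''(x) = 18*x - 6
Second-derivative test at each critical point:
  f''(-0.4832) = -14.6969 < 0 → local maximum
  f''(1.1498) = 14.6969 > 0 → local minimum

Critical points: x = 1/3 - sqrt(6)/3 ≈ -0.4832 (local maximum); x = 1/3 + sqrt(6)/3 ≈ 1.1498 (local minimum)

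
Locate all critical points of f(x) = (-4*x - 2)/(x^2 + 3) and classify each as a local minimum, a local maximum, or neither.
f'(x) = 4*(x^2 + x - 3)/(x^4 + 6*x^2 + 9)

Solve f'(x) = 0:
  f'(x) = 4*(x^2 + x - 3)/(x^2 + 3)^2; the denominator is positive wherever f is defined, so f'(x) = 0 ⇔ 4*x^2 + 4*x - 12 = 0.
  Factor: 4*x^2 + 4*x - 12 = 4*(x^2 + x - 3); x^2 + x - 3 = 0 has no rational roots; quadratic formula: x = (-1 ± √13)/2.
  ⇒ x = -sqrt(13)/2 - 1/2 ≈ -2.3028, -1/2 + sqrt(13)/2 ≈ 1.3028

f''(x) = 4*(-4*x^2*(2*x + 1) + (6*x + 1)*(x^2 + 3))/(x^2 + 3)^3
Second-derivative test at each critical point:
  f''(-2.3028) = -0.2092 < 0 → local maximum
  f''(1.3028) = 0.6537 > 0 → local minimum

Critical points: x = -sqrt(13)/2 - 1/2 ≈ -2.3028 (local maximum); x = -1/2 + sqrt(13)/2 ≈ 1.3028 (local minimum)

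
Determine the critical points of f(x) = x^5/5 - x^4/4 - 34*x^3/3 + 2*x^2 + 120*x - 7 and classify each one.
f'(x) = x^4 - x^3 - 34*x^2 + 4*x + 120

Solve f'(x) = 0:
  Factor: x^4 - x^3 - 34*x^2 + 4*x + 120 = (x - 6)*(x - 2)*(x + 2)*(x + 5) = 0.
  ⇒ x = -5, -2, 2, 6

f''(x) = 4*x^3 - 3*x^2 - 68*x + 4
Second-derivative test at each critical point:
  f''(-5) = -231 < 0 → local maximum
  f''(-2) = 96 > 0 → local minimum
  f''(2) = -112 < 0 → local maximum
  f''(6) = 352 > 0 → local minimum

Critical points: x = -5 (local maximum); x = -2 (local minimum); x = 2 (local maximum); x = 6 (local minimum)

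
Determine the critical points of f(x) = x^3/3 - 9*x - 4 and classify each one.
f'(x) = x^2 - 9

Solve f'(x) = 0:
  Factor: x^2 - 9 = (x - 3)*(x + 3) = 0.
  ⇒ x = -3, 3

f''(x) = 2*x
Second-derivative test at each critical point:
  f''(-3) = -6 < 0 → local maximum
  f''(3) = 6 > 0 → local minimum

Critical points: x = -3 (local maximum); x = 3 (local minimum)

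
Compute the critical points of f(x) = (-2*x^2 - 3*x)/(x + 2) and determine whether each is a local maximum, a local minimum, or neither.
f'(x) = 2*(-x^2 - 4*x - 3)/(x^2 + 4*x + 4)

Solve f'(x) = 0:
  f'(x) = -2*(x + 1)*(x + 3)/(x + 2)^2; the denominator is positive wherever f is defined, so f'(x) = 0 ⇔ -2*x^2 - 8*x - 6 = 0.
  Factor: -2*x^2 - 8*x - 6 = -2*(x + 1)*(x + 3) = 0.
  ⇒ x = -3, -1

f''(x) = -4/(x^3 + 6*x^2 + 12*x + 8)
Second-derivative test at each critical point:
  f''(-3) = 4 > 0 → local minimum
  f''(-1) = -4 < 0 → local maximum

Critical points: x = -3 (local minimum); x = -1 (local maximum)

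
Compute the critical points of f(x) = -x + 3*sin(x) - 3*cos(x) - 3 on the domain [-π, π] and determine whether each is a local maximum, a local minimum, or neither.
f'(x) = 3*sqrt(2)*sin(x + pi/4) - 1

Solve f'(x) = 0 on [-π, π]:
  f'(x) = 0 ⇔ 3*sin(x) + 3*cos(x) = 1. Write the left side as R·cos(x + φ) with R = √(3² + (-3)²) = 3*sqrt(2), cos φ = sqrt(2)/2, sin φ = -sqrt(2)/2; then cos(x + φ) = sqrt(2)/6. Solve for x and keep the solutions lying in [-π, π].
  ⇒ x = atan((1 - sqrt(17))/(1 + sqrt(17))) ≈ -0.5475, atan((1 + sqrt(17))/(1 - sqrt(17))) + pi ≈ 2.1183

f''(x) = 3*sqrt(2)*cos(x + pi/4)
Second-derivative test at each critical point:
  f''(-0.5475) = 4.1231 > 0 → local minimum
  f''(2.1183) = -4.1231 < 0 → local maximum

Critical points: x = atan((1 - sqrt(17))/(1 + sqrt(17))) ≈ -0.5475 (local minimum); x = atan((1 + sqrt(17))/(1 - sqrt(17))) + pi ≈ 2.1183 (local maximum)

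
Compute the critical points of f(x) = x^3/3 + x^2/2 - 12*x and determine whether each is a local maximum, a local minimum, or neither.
f'(x) = x^2 + x - 12

Solve f'(x) = 0:
  Factor: x^2 + x - 12 = (x - 3)*(x + 4) = 0.
  ⇒ x = -4, 3

f''(x) = 2*x + 1
Second-derivative test at each critical point:
  f''(-4) = -7 < 0 → local maximum
  f''(3) = 7 > 0 → local minimum

Critical points: x = -4 (local maximum); x = 3 (local minimum)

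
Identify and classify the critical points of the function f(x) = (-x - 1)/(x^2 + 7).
f'(x) = (-x^2 + 2*x*(x + 1) - 7)/(x^2 + 7)^2

Solve f'(x) = 0:
  f'(x) = (x^2 + 2*x - 7)/(x^2 + 7)^2; the denominator is positive wherever f is defined, so f'(x) = 0 ⇔ x^2 + 2*x - 7 = 0.
  x^2 + 2*x - 7 = 0 has no rational roots; quadratic formula: x = (-2 ± √32)/2.
  ⇒ x = -2*sqrt(2) - 1 ≈ -3.8284, -1 + 2*sqrt(2) ≈ 1.8284

f''(x) = 2*(-4*x^2*(x + 1) + (3*x + 1)*(x^2 + 7))/(x^2 + 7)^3
Second-derivative test at each critical point:
  f''(-3.8284) = -0.0121 < 0 → local maximum
  f''(1.8284) = 0.0529 > 0 → local minimum

Critical points: x = -2*sqrt(2) - 1 ≈ -3.8284 (local maximum); x = -1 + 2*sqrt(2) ≈ 1.8284 (local minimum)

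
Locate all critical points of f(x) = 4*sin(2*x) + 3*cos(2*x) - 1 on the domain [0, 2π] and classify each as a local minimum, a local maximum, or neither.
f'(x) = -6*sin(2*x) + 8*cos(2*x)

Solve f'(x) = 0 on [0, 2π]:
  f'(x) = 0 ⇔ 4*cos(2*x) = 3*sin(2*x) ⇔ tan(2*x) = 4/3, i.e. 2*x = arctan(4/3) + nπ; keep the solutions lying in [0, 2π].
  ⇒ x = atan(4/3)/2 ≈ 0.4636, atan(4/3)/2 + pi/2 ≈ 2.0344, atan(4/3)/2 + pi ≈ 3.6052, atan(4/3)/2 + 3*pi/2 ≈ 5.1760

f''(x) = -16*sin(2*x) - 12*cos(2*x)
Second-derivative test at each critical point:
  f''(0.4636) = -20 < 0 → local maximum
  f''(2.0344) = 20 > 0 → local minimum
  f''(3.6052) = -20 < 0 → local maximum
  f''(5.1760) = 20 > 0 → local minimum

Critical points: x = atan(4/3)/2 ≈ 0.4636 (local maximum); x = atan(4/3)/2 + pi/2 ≈ 2.0344 (local minimum); x = atan(4/3)/2 + pi ≈ 3.6052 (local maximum); x = atan(4/3)/2 + 3*pi/2 ≈ 5.1760 (local minimum)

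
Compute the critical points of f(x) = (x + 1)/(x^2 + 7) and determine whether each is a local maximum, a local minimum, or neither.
f'(x) = (x^2 - 2*x*(x + 1) + 7)/(x^2 + 7)^2

Solve f'(x) = 0:
  f'(x) = -(x^2 + 2*x - 7)/(x^2 + 7)^2; the denominator is positive wherever f is defined, so f'(x) = 0 ⇔ -x^2 - 2*x + 7 = 0.
  x^2 + 2*x - 7 = 0 has no rational roots; quadratic formula: x = (-2 ± √32)/2.
  ⇒ x = -2*sqrt(2) - 1 ≈ -3.8284, -1 + 2*sqrt(2) ≈ 1.8284

f''(x) = 2*(4*x^2*(x + 1) - (3*x + 1)*(x^2 + 7))/(x^2 + 7)^3
Second-derivative test at each critical point:
  f''(-3.8284) = 0.0121 > 0 → local minimum
  f''(1.8284) = -0.0529 < 0 → local maximum

Critical points: x = -2*sqrt(2) - 1 ≈ -3.8284 (local minimum); x = -1 + 2*sqrt(2) ≈ 1.8284 (local maximum)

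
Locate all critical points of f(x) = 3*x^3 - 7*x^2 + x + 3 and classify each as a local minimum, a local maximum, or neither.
f'(x) = 9*x^2 - 14*x + 1

Solve f'(x) = 0:
  9*x^2 - 14*x + 1 = 0 has no rational roots; quadratic formula: x = (14 ± √160)/18.
  ⇒ x = 7/9 - 2*sqrt(10)/9 ≈ 0.0750, 2*sqrt(10)/9 + 7/9 ≈ 1.4805

f''(x) = 18*x - 14
Second-derivative test at each critical point:
  f''(0.0750) = -12.6491 < 0 → local maximum
  f''(1.4805) = 12.6491 > 0 → local minimum

Critical points: x = 7/9 - 2*sqrt(10)/9 ≈ 0.0750 (local maximum); x = 2*sqrt(10)/9 + 7/9 ≈ 1.4805 (local minimum)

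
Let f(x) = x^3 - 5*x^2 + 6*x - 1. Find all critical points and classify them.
f'(x) = 3*x^2 - 10*x + 6

Solve f'(x) = 0:
  3*x^2 - 10*x + 6 = 0 has no rational roots; quadratic formula: x = (10 ± √28)/6.
  ⇒ x = 5/3 - sqrt(7)/3 ≈ 0.7847, sqrt(7)/3 + 5/3 ≈ 2.5486

f''(x) = 6*x - 10
Second-derivative test at each critical point:
  f''(0.7847) = -5.2915 < 0 → local maximum
  f''(2.5486) = 5.2915 > 0 → local minimum

Critical points: x = 5/3 - sqrt(7)/3 ≈ 0.7847 (local maximum); x = sqrt(7)/3 + 5/3 ≈ 2.5486 (local minimum)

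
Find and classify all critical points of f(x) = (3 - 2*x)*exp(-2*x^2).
f'(x) = 2*(2*x*(2*x - 3) - 1)*exp(-2*x^2)

Solve f'(x) = 0:
  f'(x) = (8*x^2 - 12*x - 2)·exp(-2*x^2) and exp(-2*x^2) > 0 for every x, so f'(x) = 0 ⇔ 8*x^2 - 12*x - 2 = 0.
  Factor: 8*x^2 - 12*x - 2 = 2*(4*x^2 - 6*x - 1); 4*x^2 - 6*x - 1 = 0 has no rational roots; quadratic formula: x = (6 ± √52)/8.
  ⇒ x = 3/4 - sqrt(13)/4 ≈ -0.1514, 3/4 + sqrt(13)/4 ≈ 1.6514

f''(x) = 4*(4*x^2*(3 - 2*x) + 6*x - 3)*exp(-2*x^2)
Second-derivative test at each critical point:
  f''(-0.1514) = -13.7761 < 0 → local maximum
  f''(1.6514) = 0.0617 > 0 → local minimum

Critical points: x = 3/4 - sqrt(13)/4 ≈ -0.1514 (local maximum); x = 3/4 + sqrt(13)/4 ≈ 1.6514 (local minimum)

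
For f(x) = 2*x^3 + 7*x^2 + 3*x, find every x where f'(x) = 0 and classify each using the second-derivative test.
f'(x) = 6*x^2 + 14*x + 3

Solve f'(x) = 0:
  6*x^2 + 14*x + 3 = 0 has no rational roots; quadratic formula: x = (-14 ± √124)/12.
  ⇒ x = -7/6 - sqrt(31)/6 ≈ -2.0946, -7/6 + sqrt(31)/6 ≈ -0.2387

f''(x) = 12*x + 14
Second-derivative test at each critical point:
  f''(-2.0946) = -11.1355 < 0 → local maximum
  f''(-0.2387) = 11.1355 > 0 → local minimum

Critical points: x = -7/6 - sqrt(31)/6 ≈ -2.0946 (local maximum); x = -7/6 + sqrt(31)/6 ≈ -0.2387 (local minimum)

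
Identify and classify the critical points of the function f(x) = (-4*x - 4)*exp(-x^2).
f'(x) = 4*(2*x*(x + 1) - 1)*exp(-x^2)

Solve f'(x) = 0:
  f'(x) = (8*x^2 + 8*x - 4)·exp(-x^2) and exp(-x^2) > 0 for every x, so f'(x) = 0 ⇔ 8*x^2 + 8*x - 4 = 0.
  Factor: 8*x^2 + 8*x - 4 = 4*(2*x^2 + 2*x - 1); 2*x^2 + 2*x - 1 = 0 has no rational roots; quadratic formula: x = (-2 ± √12)/4.
  ⇒ x = -sqrt(3)/2 - 1/2 ≈ -1.3660, -1/2 + sqrt(3)/2 ≈ 0.3660

f''(x) = 8*(-2*x^2*(x + 1) + 3*x + 1)*exp(-x^2)
Second-derivative test at each critical point:
  f''(-1.3660) = -2.1441 < 0 → local maximum
  f''(0.3660) = 12.1190 > 0 → local minimum

Critical points: x = -sqrt(3)/2 - 1/2 ≈ -1.3660 (local maximum); x = -1/2 + sqrt(3)/2 ≈ 0.3660 (local minimum)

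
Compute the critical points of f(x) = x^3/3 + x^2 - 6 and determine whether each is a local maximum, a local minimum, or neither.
f'(x) = x*(x + 2)

Solve f'(x) = 0:
  Factor: x^2 + 2*x = x*(x + 2) = 0.
  ⇒ x = -2, 0

f''(x) = 2*x + 2
Second-derivative test at each critical point:
  f''(-2) = -2 < 0 → local maximum
  f''(0) = 2 > 0 → local minimum

Critical points: x = -2 (local maximum); x = 0 (local minimum)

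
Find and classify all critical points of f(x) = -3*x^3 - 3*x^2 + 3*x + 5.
f'(x) = -9*x^2 - 6*x + 3

Solve f'(x) = 0:
  Factor: -9*x^2 - 6*x + 3 = -3*(x + 1)*(3*x - 1) = 0.
  ⇒ x = -1, 1/3

f''(x) = -18*x - 6
Second-derivative test at each critical point:
  f''(-1) = 12 > 0 → local minimum
  f''(1/3) = -12 < 0 → local maximum

Critical points: x = -1 (local minimum); x = 1/3 (local maximum)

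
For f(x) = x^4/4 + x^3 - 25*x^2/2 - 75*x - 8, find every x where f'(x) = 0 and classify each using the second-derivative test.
f'(x) = x^3 + 3*x^2 - 25*x - 75

Solve f'(x) = 0:
  Factor: x^3 + 3*x^2 - 25*x - 75 = (x - 5)*(x + 3)*(x + 5) = 0.
  ⇒ x = -5, -3, 5

f''(x) = 3*x^2 + 6*x - 25
Second-derivative test at each critical point:
  f''(-5) = 20 > 0 → local minimum
  f''(-3) = -16 < 0 → local maximum
  f''(5) = 80 > 0 → local minimum

Critical points: x = -5 (local minimum); x = -3 (local maximum); x = 5 (local minimum)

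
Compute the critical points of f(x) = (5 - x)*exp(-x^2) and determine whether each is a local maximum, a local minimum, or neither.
f'(x) = (2*x*(x - 5) - 1)*exp(-x^2)

Solve f'(x) = 0:
  f'(x) = (2*x^2 - 10*x - 1)·exp(-x^2) and exp(-x^2) > 0 for every x, so f'(x) = 0 ⇔ 2*x^2 - 10*x - 1 = 0.
  2*x^2 - 10*x - 1 = 0 has no rational roots; quadratic formula: x = (10 ± √108)/4.
  ⇒ x = 5/2 - 3*sqrt(3)/2 ≈ -0.0981, 5/2 + 3*sqrt(3)/2 ≈ 5.0981

f''(x) = 2*(2*x^2*(5 - x) + 3*x - 5)*exp(-x^2)
Second-derivative test at each critical point:
  f''(-0.0981) = -10.2928 < 0 → local maximum
  f''(5.0981) = 5.361e-11 > 0 → local minimum

Critical points: x = 5/2 - 3*sqrt(3)/2 ≈ -0.0981 (local maximum); x = 5/2 + 3*sqrt(3)/2 ≈ 5.0981 (local minimum)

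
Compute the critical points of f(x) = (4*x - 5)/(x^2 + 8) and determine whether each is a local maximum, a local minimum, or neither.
f'(x) = 2*(-2*x^2 + 5*x + 16)/(x^4 + 16*x^2 + 64)

Solve f'(x) = 0:
  f'(x) = -2*(2*x^2 - 5*x - 16)/(x^2 + 8)^2; the denominator is positive wherever f is defined, so f'(x) = 0 ⇔ -4*x^2 + 10*x + 32 = 0.
  Factor: -4*x^2 + 10*x + 32 = -2*(2*x^2 - 5*x - 16); 2*x^2 - 5*x - 16 = 0 has no rational roots; quadratic formula: x = (5 ± √153)/4.
  ⇒ x = 5/4 - 3*sqrt(17)/4 ≈ -1.8423, 5/4 + 3*sqrt(17)/4 ≈ 4.3423

f''(x) = 2*(4*x^2*(4*x - 5) + (5 - 12*x)*(x^2 + 8))/(x^2 + 8)^3
Second-derivative test at each critical point:
  f''(-1.8423) = 0.1906 > 0 → local minimum
  f''(4.3423) = -0.0343 < 0 → local maximum

Critical points: x = 5/4 - 3*sqrt(17)/4 ≈ -1.8423 (local minimum); x = 5/4 + 3*sqrt(17)/4 ≈ 4.3423 (local maximum)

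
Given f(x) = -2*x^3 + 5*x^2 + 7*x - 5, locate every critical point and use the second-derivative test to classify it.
f'(x) = -6*x^2 + 10*x + 7

Solve f'(x) = 0:
  6*x^2 - 10*x - 7 = 0 has no rational roots; quadratic formula: x = (10 ± √268)/12.
  ⇒ x = 5/6 - sqrt(67)/6 ≈ -0.5309, 5/6 + sqrt(67)/6 ≈ 2.1976

f''(x) = 10 - 12*x
Second-derivative test at each critical point:
  f''(-0.5309) = 16.3707 > 0 → local minimum
  f''(2.1976) = -16.3707 < 0 → local maximum

Critical points: x = 5/6 - sqrt(67)/6 ≈ -0.5309 (local minimum); x = 5/6 + sqrt(67)/6 ≈ 2.1976 (local maximum)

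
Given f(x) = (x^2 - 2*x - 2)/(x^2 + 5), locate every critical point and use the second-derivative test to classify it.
f'(x) = 2*(x^2 + 7*x - 5)/(x^4 + 10*x^2 + 25)

Solve f'(x) = 0:
  f'(x) = 2*(x^2 + 7*x - 5)/(x^2 + 5)^2; the denominator is positive wherever f is defined, so f'(x) = 0 ⇔ 2*x^2 + 14*x - 10 = 0.
  Factor: 2*x^2 + 14*x - 10 = 2*(x^2 + 7*x - 5); x^2 + 7*x - 5 = 0 has no rational roots; quadratic formula: x = (-7 ± √69)/2.
  ⇒ x = -sqrt(69)/2 - 7/2 ≈ -7.6533, -7/2 + sqrt(69)/2 ≈ 0.6533

f''(x) = 2*(-2*x^3 - 21*x^2 + 30*x + 35)/(x^6 + 15*x^4 + 75*x^2 + 125)
Second-derivative test at each critical point:
  f''(-7.6533) = -0.0041 < 0 → local maximum
  f''(0.6533) = 0.5641 > 0 → local minimum

Critical points: x = -sqrt(69)/2 - 7/2 ≈ -7.6533 (local maximum); x = -7/2 + sqrt(69)/2 ≈ 0.6533 (local minimum)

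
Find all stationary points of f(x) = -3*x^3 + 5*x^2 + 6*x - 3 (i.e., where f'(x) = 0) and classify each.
f'(x) = -9*x^2 + 10*x + 6

Solve f'(x) = 0:
  9*x^2 - 10*x - 6 = 0 has no rational roots; quadratic formula: x = (10 ± √316)/18.
  ⇒ x = 5/9 - sqrt(79)/9 ≈ -0.4320, 5/9 + sqrt(79)/9 ≈ 1.5431

f''(x) = 10 - 18*x
Second-derivative test at each critical point:
  f''(-0.4320) = 17.7764 > 0 → local minimum
  f''(1.5431) = -17.7764 < 0 → local maximum

Critical points: x = 5/9 - sqrt(79)/9 ≈ -0.4320 (local minimum); x = 5/9 + sqrt(79)/9 ≈ 1.5431 (local maximum)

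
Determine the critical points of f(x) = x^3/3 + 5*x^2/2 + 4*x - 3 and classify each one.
f'(x) = x^2 + 5*x + 4

Solve f'(x) = 0:
  Factor: x^2 + 5*x + 4 = (x + 1)*(x + 4) = 0.
  ⇒ x = -4, -1

f''(x) = 2*x + 5
Second-derivative test at each critical point:
  f''(-4) = -3 < 0 → local maximum
  f''(-1) = 3 > 0 → local minimum

Critical points: x = -4 (local maximum); x = -1 (local minimum)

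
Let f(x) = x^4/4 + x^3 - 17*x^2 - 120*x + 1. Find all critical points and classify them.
f'(x) = x^3 + 3*x^2 - 34*x - 120

Solve f'(x) = 0:
  Factor: x^3 + 3*x^2 - 34*x - 120 = (x - 6)*(x + 4)*(x + 5) = 0.
  ⇒ x = -5, -4, 6

f''(x) = 3*x^2 + 6*x - 34
Second-derivative test at each critical point:
  f''(-5) = 11 > 0 → local minimum
  f''(-4) = -10 < 0 → local maximum
  f''(6) = 110 > 0 → local minimum

Critical points: x = -5 (local minimum); x = -4 (local maximum); x = 6 (local minimum)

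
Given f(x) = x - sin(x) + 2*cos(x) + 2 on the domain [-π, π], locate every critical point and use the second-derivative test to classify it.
f'(x) = -2*sin(x) - cos(x) + 1

Solve f'(x) = 0 on [-π, π]:
  f'(x) = 0 ⇔ -2*sin(x) - cos(x) = -1. Write the left side as R·cos(x + φ) with R = √((-1)² + 2²) = sqrt(5), cos φ = -sqrt(5)/5, sin φ = 2*sqrt(5)/5; then cos(x + φ) = -sqrt(5)/5. Solve for x and keep the solutions lying in [-π, π].
  ⇒ x = 0, pi - atan(4/3) ≈ 2.2143

f''(x) = sin(x) - 2*cos(x)
Second-derivative test at each critical point:
  f''(0) = -2 < 0 → local maximum
  f''(2.2143) = 2 > 0 → local minimum

Critical points: x = 0 (local maximum); x = pi - atan(4/3) ≈ 2.2143 (local minimum)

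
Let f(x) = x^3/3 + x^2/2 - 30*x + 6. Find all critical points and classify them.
f'(x) = x^2 + x - 30

Solve f'(x) = 0:
  Factor: x^2 + x - 30 = (x - 5)*(x + 6) = 0.
  ⇒ x = -6, 5

f''(x) = 2*x + 1
Second-derivative test at each critical point:
  f''(-6) = -11 < 0 → local maximum
  f''(5) = 11 > 0 → local minimum

Critical points: x = -6 (local maximum); x = 5 (local minimum)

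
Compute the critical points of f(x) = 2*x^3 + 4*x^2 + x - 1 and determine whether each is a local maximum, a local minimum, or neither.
f'(x) = 6*x^2 + 8*x + 1

Solve f'(x) = 0:
  6*x^2 + 8*x + 1 = 0 has no rational roots; quadratic formula: x = (-8 ± √40)/12.
  ⇒ x = -2/3 - sqrt(10)/6 ≈ -1.1937, -2/3 + sqrt(10)/6 ≈ -0.1396

f''(x) = 12*x + 8
Second-derivative test at each critical point:
  f''(-1.1937) = -6.3246 < 0 → local maximum
  f''(-0.1396) = 6.3246 > 0 → local minimum

Critical points: x = -2/3 - sqrt(10)/6 ≈ -1.1937 (local maximum); x = -2/3 + sqrt(10)/6 ≈ -0.1396 (local minimum)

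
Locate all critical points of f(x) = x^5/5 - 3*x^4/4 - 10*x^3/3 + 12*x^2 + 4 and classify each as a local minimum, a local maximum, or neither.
f'(x) = x*(x^3 - 3*x^2 - 10*x + 24)

Solve f'(x) = 0:
  Factor: x^4 - 3*x^3 - 10*x^2 + 24*x = x*(x - 4)*(x - 2)*(x + 3) = 0.
  ⇒ x = -3, 0, 2, 4

f''(x) = 4*x^3 - 9*x^2 - 20*x + 24
Second-derivative test at each critical point:
  f''(-3) = -105 < 0 → local maximum
  f''(0) = 24 > 0 → local minimum
  f''(2) = -20 < 0 → local maximum
  f''(4) = 56 > 0 → local minimum

Critical points: x = -3 (local maximum); x = 0 (local minimum); x = 2 (local maximum); x = 4 (local minimum)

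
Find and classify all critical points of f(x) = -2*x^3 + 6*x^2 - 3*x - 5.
f'(x) = -6*x^2 + 12*x - 3

Solve f'(x) = 0:
  Factor: -6*x^2 + 12*x - 3 = -3*(2*x^2 - 4*x + 1); 2*x^2 - 4*x + 1 = 0 has no rational roots; quadratic formula: x = (4 ± √8)/4.
  ⇒ x = 1 - sqrt(2)/2 ≈ 0.2929, sqrt(2)/2 + 1 ≈ 1.7071

f''(x) = 12 - 12*x
Second-derivative test at each critical point:
  f''(0.2929) = 8.4853 > 0 → local minimum
  f''(1.7071) = -8.4853 < 0 → local maximum

Critical points: x = 1 - sqrt(2)/2 ≈ 0.2929 (local minimum); x = sqrt(2)/2 + 1 ≈ 1.7071 (local maximum)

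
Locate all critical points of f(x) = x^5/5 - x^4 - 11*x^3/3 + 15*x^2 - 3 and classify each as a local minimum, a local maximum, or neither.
f'(x) = x*(x^3 - 4*x^2 - 11*x + 30)

Solve f'(x) = 0:
  Factor: x^4 - 4*x^3 - 11*x^2 + 30*x = x*(x - 5)*(x - 2)*(x + 3) = 0.
  ⇒ x = -3, 0, 2, 5

f''(x) = 4*x^3 - 12*x^2 - 22*x + 30
Second-derivative test at each critical point:
  f''(-3) = -120 < 0 → local maximum
  f''(0) = 30 > 0 → local minimum
  f''(2) = -30 < 0 → local maximum
  f''(5) = 120 > 0 → local minimum

Critical points: x = -3 (local maximum); x = 0 (local minimum); x = 2 (local maximum); x = 5 (local minimum)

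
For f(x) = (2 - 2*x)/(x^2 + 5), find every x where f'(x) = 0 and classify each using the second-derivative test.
f'(x) = 2*(-x^2 + 2*x*(x - 1) - 5)/(x^2 + 5)^2

Solve f'(x) = 0:
  f'(x) = 2*(x^2 - 2*x - 5)/(x^2 + 5)^2; the denominator is positive wherever f is defined, so f'(x) = 0 ⇔ 2*x^2 - 4*x - 10 = 0.
  Factor: 2*x^2 - 4*x - 10 = 2*(x^2 - 2*x - 5); x^2 - 2*x - 5 = 0 has no rational roots; quadratic formula: x = (2 ± √24)/2.
  ⇒ x = 1 - sqrt(6) ≈ -1.4495, 1 + sqrt(6) ≈ 3.4495

f''(x) = 4*(4*x^2*(1 - x) + (3*x - 1)*(x^2 + 5))/(x^2 + 5)^3
Second-derivative test at each critical point:
  f''(-1.4495) = -0.1943 < 0 → local maximum
  f''(3.4495) = 0.0343 > 0 → local minimum

Critical points: x = 1 - sqrt(6) ≈ -1.4495 (local maximum); x = 1 + sqrt(6) ≈ 3.4495 (local minimum)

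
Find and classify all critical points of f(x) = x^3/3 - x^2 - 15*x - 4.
f'(x) = x^2 - 2*x - 15

Solve f'(x) = 0:
  Factor: x^2 - 2*x - 15 = (x - 5)*(x + 3) = 0.
  ⇒ x = -3, 5

f''(x) = 2*x - 2
Second-derivative test at each critical point:
  f''(-3) = -8 < 0 → local maximum
  f''(5) = 8 > 0 → local minimum

Critical points: x = -3 (local maximum); x = 5 (local minimum)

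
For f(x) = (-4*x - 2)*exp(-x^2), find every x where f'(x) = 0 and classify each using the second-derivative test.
f'(x) = 4*(x*(2*x + 1) - 1)*exp(-x^2)

Solve f'(x) = 0:
  f'(x) = (8*x^2 + 4*x - 4)·exp(-x^2) and exp(-x^2) > 0 for every x, so f'(x) = 0 ⇔ 8*x^2 + 4*x - 4 = 0.
  Factor: 8*x^2 + 4*x - 4 = 4*(x + 1)*(2*x - 1) = 0.
  ⇒ x = -1, 1/2

f''(x) = 4*(-4*x^3 - 2*x^2 + 6*x + 1)*exp(-x^2)
Second-derivative test at each critical point:
  f''(-1) = -4.4146 < 0 → local maximum
  f''(1/2) = 9.3456 > 0 → local minimum

Critical points: x = -1 (local maximum); x = 1/2 (local minimum)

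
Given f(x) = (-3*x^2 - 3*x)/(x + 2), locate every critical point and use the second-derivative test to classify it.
f'(x) = 3*(-x^2 - 4*x - 2)/(x^2 + 4*x + 4)

Solve f'(x) = 0:
  f'(x) = -3*(x^2 + 4*x + 2)/(x + 2)^2; the denominator is positive wherever f is defined, so f'(x) = 0 ⇔ -3*x^2 - 12*x - 6 = 0.
  Factor: -3*x^2 - 12*x - 6 = -3*(x^2 + 4*x + 2); x^2 + 4*x + 2 = 0 has no rational roots; quadratic formula: x = (-4 ± √8)/2.
  ⇒ x = -2 - sqrt(2) ≈ -3.4142, -2 + sqrt(2) ≈ -0.5858

f''(x) = -12/(x^3 + 6*x^2 + 12*x + 8)
Second-derivative test at each critical point:
  f''(-3.4142) = 4.2426 > 0 → local minimum
  f''(-0.5858) = -4.2426 < 0 → local maximum

Critical points: x = -2 - sqrt(2) ≈ -3.4142 (local minimum); x = -2 + sqrt(2) ≈ -0.5858 (local maximum)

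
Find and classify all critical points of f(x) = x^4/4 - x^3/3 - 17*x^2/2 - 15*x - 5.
f'(x) = x^3 - x^2 - 17*x - 15

Solve f'(x) = 0:
  Factor: x^3 - x^2 - 17*x - 15 = (x - 5)*(x + 1)*(x + 3) = 0.
  ⇒ x = -3, -1, 5

f''(x) = 3*x^2 - 2*x - 17
Second-derivative test at each critical point:
  f''(-3) = 16 > 0 → local minimum
  f''(-1) = -12 < 0 → local maximum
  f''(5) = 48 > 0 → local minimum

Critical points: x = -3 (local minimum); x = -1 (local maximum); x = 5 (local minimum)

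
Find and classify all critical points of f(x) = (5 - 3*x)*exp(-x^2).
f'(x) = (2*x*(3*x - 5) - 3)*exp(-x^2)

Solve f'(x) = 0:
  f'(x) = (6*x^2 - 10*x - 3)·exp(-x^2) and exp(-x^2) > 0 for every x, so f'(x) = 0 ⇔ 6*x^2 - 10*x - 3 = 0.
  6*x^2 - 10*x - 3 = 0 has no rational roots; quadratic formula: x = (10 ± √172)/12.
  ⇒ x = 5/6 - sqrt(43)/6 ≈ -0.2596, 5/6 + sqrt(43)/6 ≈ 1.9262

f''(x) = 2*(2*x^2*(5 - 3*x) + 9*x - 5)*exp(-x^2)
Second-derivative test at each critical point:
  f''(-0.2596) = -12.2603 < 0 → local maximum
  f''(1.9262) = 0.3209 > 0 → local minimum

Critical points: x = 5/6 - sqrt(43)/6 ≈ -0.2596 (local maximum); x = 5/6 + sqrt(43)/6 ≈ 1.9262 (local minimum)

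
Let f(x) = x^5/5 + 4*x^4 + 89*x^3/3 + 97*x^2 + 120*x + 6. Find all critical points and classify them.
f'(x) = x^4 + 16*x^3 + 89*x^2 + 194*x + 120

Solve f'(x) = 0:
  Factor: x^4 + 16*x^3 + 89*x^2 + 194*x + 120 = (x + 1)*(x + 4)*(x + 5)*(x + 6) = 0.
  ⇒ x = -6, -5, -4, -1

f''(x) = 4*x^3 + 48*x^2 + 178*x + 194
Second-derivative test at each critical point:
  f''(-6) = -10 < 0 → local maximum
  f''(-5) = 4 > 0 → local minimum
  f''(-4) = -6 < 0 → local maximum
  f''(-1) = 60 > 0 → local minimum

Critical points: x = -6 (local maximum); x = -5 (local minimum); x = -4 (local maximum); x = -1 (local minimum)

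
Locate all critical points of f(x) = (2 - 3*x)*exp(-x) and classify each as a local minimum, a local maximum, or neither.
f'(x) = (3*x - 5)*exp(-x)

Solve f'(x) = 0:
  f'(x) = (3*x - 5)·exp(-x) and exp(-x) > 0 for every x, so f'(x) = 0 ⇔ 3*x - 5 = 0.
  3*x - 5 = 0.
  ⇒ x = 5/3

f''(x) = (8 - 3*x)*exp(-x)
Second-derivative test at each critical point:
  f''(5/3) = 0.5666 > 0 → local minimum

Critical points: x = 5/3 (local minimum)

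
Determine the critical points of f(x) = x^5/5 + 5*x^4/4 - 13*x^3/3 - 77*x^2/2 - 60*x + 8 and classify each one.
f'(x) = x^4 + 5*x^3 - 13*x^2 - 77*x - 60

Solve f'(x) = 0:
  Factor: x^4 + 5*x^3 - 13*x^2 - 77*x - 60 = (x - 4)*(x + 1)*(x + 3)*(x + 5) = 0.
  ⇒ x = -5, -3, -1, 4

f''(x) = 4*x^3 + 15*x^2 - 26*x - 77
Second-derivative test at each critical point:
  f''(-5) = -72 < 0 → local maximum
  f''(-3) = 28 > 0 → local minimum
  f''(-1) = -40 < 0 → local maximum
  f''(4) = 315 > 0 → local minimum

Critical points: x = -5 (local maximum); x = -3 (local minimum); x = -1 (local maximum); x = 4 (local minimum)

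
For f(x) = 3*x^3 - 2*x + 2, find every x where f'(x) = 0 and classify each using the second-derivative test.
f'(x) = 9*x^2 - 2

Solve f'(x) = 0:
  9*x^2 - 2 = 0 has no rational roots; quadratic formula: x = (0 ± √72)/18.
  ⇒ x = -sqrt(2)/3 ≈ -0.4714, sqrt(2)/3 ≈ 0.4714

f''(x) = 18*x
Second-derivative test at each critical point:
  f''(-0.4714) = -8.4853 < 0 → local maximum
  f''(0.4714) = 8.4853 > 0 → local minimum

Critical points: x = -sqrt(2)/3 ≈ -0.4714 (local maximum); x = sqrt(2)/3 ≈ 0.4714 (local minimum)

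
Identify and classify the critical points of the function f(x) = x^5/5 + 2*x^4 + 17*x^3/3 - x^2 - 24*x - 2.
f'(x) = x^4 + 8*x^3 + 17*x^2 - 2*x - 24

Solve f'(x) = 0:
  Factor: x^4 + 8*x^3 + 17*x^2 - 2*x - 24 = (x - 1)*(x + 2)*(x + 3)*(x + 4) = 0.
  ⇒ x = -4, -3, -2, 1

f''(x) = 4*x^3 + 24*x^2 + 34*x - 2
Second-derivative test at each critical point:
  f''(-4) = -10 < 0 → local maximum
  f''(-3) = 4 > 0 → local minimum
  f''(-2) = -6 < 0 → local maximum
  f''(1) = 60 > 0 → local minimum

Critical points: x = -4 (local maximum); x = -3 (local minimum); x = -2 (local maximum); x = 1 (local minimum)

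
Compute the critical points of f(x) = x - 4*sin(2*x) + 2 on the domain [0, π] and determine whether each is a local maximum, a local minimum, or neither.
f'(x) = 1 - 8*cos(2*x)

Solve f'(x) = 0 on [0, π]:
  f'(x) = 0 ⇔ cos(2*x) = 1/8, i.e. 2*x = ±arccos(1/8) + 2nπ; keep the solutions lying in [0, π].
  ⇒ x = acos(1/8)/2 ≈ 0.7227, pi - acos(1/8)/2 ≈ 2.4189

f''(x) = 16*sin(2*x)
Second-derivative test at each critical point:
  f''(0.7227) = 15.8745 > 0 → local minimum
  f''(2.4189) = -15.8745 < 0 → local maximum

Critical points: x = acos(1/8)/2 ≈ 0.7227 (local minimum); x = pi - acos(1/8)/2 ≈ 2.4189 (local maximum)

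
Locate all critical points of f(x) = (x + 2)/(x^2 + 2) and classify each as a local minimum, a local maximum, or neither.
f'(x) = (x^2 - 2*x*(x + 2) + 2)/(x^2 + 2)^2

Solve f'(x) = 0:
  f'(x) = -(x^2 + 4*x - 2)/(x^2 + 2)^2; the denominator is positive wherever f is defined, so f'(x) = 0 ⇔ -x^2 - 4*x + 2 = 0.
  x^2 + 4*x - 2 = 0 has no rational roots; quadratic formula: x = (-4 ± √24)/2.
  ⇒ x = -sqrt(6) - 2 ≈ -4.4495, -2 + sqrt(6) ≈ 0.4495

f''(x) = 2*(4*x^2*(x + 2) - (3*x + 2)*(x^2 + 2))/(x^2 + 2)^3
Second-derivative test at each critical point:
  f''(-4.4495) = 0.0103 > 0 → local minimum
  f''(0.4495) = -1.0103 < 0 → local maximum

Critical points: x = -sqrt(6) - 2 ≈ -4.4495 (local minimum); x = -2 + sqrt(6) ≈ 0.4495 (local maximum)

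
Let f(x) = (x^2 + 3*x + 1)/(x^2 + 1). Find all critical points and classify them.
f'(x) = 3*(1 - x^2)/(x^4 + 2*x^2 + 1)

Solve f'(x) = 0:
  f'(x) = -3*(x - 1)*(x + 1)/(x^2 + 1)^2; the denominator is positive wherever f is defined, so f'(x) = 0 ⇔ 3 - 3*x^2 = 0.
  Factor: 3 - 3*x^2 = -3*(x - 1)*(x + 1) = 0.
  ⇒ x = -1, 1

f''(x) = 6*x*(x^2 - 3)/(x^6 + 3*x^4 + 3*x^2 + 1)
Second-derivative test at each critical point:
  f''(-1) = 3/2 > 0 → local minimum
  f''(1) = -3/2 < 0 → local maximum

Critical points: x = -1 (local minimum); x = 1 (local maximum)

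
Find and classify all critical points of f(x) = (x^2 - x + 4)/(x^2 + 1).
f'(x) = (x^2 - 6*x - 1)/(x^4 + 2*x^2 + 1)

Solve f'(x) = 0:
  f'(x) = (x^2 - 6*x - 1)/(x^2 + 1)^2; the denominator is positive wherever f is defined, so f'(x) = 0 ⇔ x^2 - 6*x - 1 = 0.
  x^2 - 6*x - 1 = 0 has no rational roots; quadratic formula: x = (6 ± √40)/2.
  ⇒ x = 3 - sqrt(10) ≈ -0.1623, 3 + sqrt(10) ≈ 6.1623

f''(x) = 2*(-x^3 + 9*x^2 + 3*x - 3)/(x^6 + 3*x^4 + 3*x^2 + 1)
Second-derivative test at each critical point:
  f''(-0.1623) = -6.0042 < 0 → local maximum
  f''(6.1623) = 0.0042 > 0 → local minimum

Critical points: x = 3 - sqrt(10) ≈ -0.1623 (local maximum); x = 3 + sqrt(10) ≈ 6.1623 (local minimum)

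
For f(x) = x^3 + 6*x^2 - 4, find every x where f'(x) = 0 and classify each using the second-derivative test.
f'(x) = 3*x*(x + 4)

Solve f'(x) = 0:
  Factor: 3*x^2 + 12*x = 3*x*(x + 4) = 0.
  ⇒ x = -4, 0

f''(x) = 6*x + 12
Second-derivative test at each critical point:
  f''(-4) = -12 < 0 → local maximum
  f''(0) = 12 > 0 → local minimum

Critical points: x = -4 (local maximum); x = 0 (local minimum)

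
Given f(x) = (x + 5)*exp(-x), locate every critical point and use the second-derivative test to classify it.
f'(x) = (-x - 4)*exp(-x)

Solve f'(x) = 0:
  f'(x) = (-x - 4)·exp(-x) and exp(-x) > 0 for every x, so f'(x) = 0 ⇔ -x - 4 = 0.
  -x - 4 = 0.
  ⇒ x = -4

f''(x) = (x + 3)*exp(-x)
Second-derivative test at each critical point:
  f''(-4) = -54.5982 < 0 → local maximum

Critical points: x = -4 (local maximum)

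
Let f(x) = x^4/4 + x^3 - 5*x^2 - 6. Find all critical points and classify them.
f'(x) = x*(x^2 + 3*x - 10)

Solve f'(x) = 0:
  Factor: x^3 + 3*x^2 - 10*x = x*(x - 2)*(x + 5) = 0.
  ⇒ x = -5, 0, 2

f''(x) = 3*x^2 + 6*x - 10
Second-derivative test at each critical point:
  f''(-5) = 35 > 0 → local minimum
  f''(0) = -10 < 0 → local maximum
  f''(2) = 14 > 0 → local minimum

Critical points: x = -5 (local minimum); x = 0 (local maximum); x = 2 (local minimum)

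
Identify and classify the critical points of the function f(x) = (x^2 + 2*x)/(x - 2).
f'(x) = (x^2 - 4*x - 4)/(x^2 - 4*x + 4)

Solve f'(x) = 0:
  f'(x) = (x^2 - 4*x - 4)/(x - 2)^2; the denominator is positive wherever f is defined, so f'(x) = 0 ⇔ x^2 - 4*x - 4 = 0.
  x^2 - 4*x - 4 = 0 has no rational roots; quadratic formula: x = (4 ± √32)/2.
  ⇒ x = 2 - 2*sqrt(2) ≈ -0.8284, 2 + 2*sqrt(2) ≈ 4.8284

f''(x) = 16/(x^3 - 6*x^2 + 12*x - 8)
Second-derivative test at each critical point:
  f''(-0.8284) = -0.7071 < 0 → local maximum
  f''(4.8284) = 0.7071 > 0 → local minimum

Critical points: x = 2 - 2*sqrt(2) ≈ -0.8284 (local maximum); x = 2 + 2*sqrt(2) ≈ 4.8284 (local minimum)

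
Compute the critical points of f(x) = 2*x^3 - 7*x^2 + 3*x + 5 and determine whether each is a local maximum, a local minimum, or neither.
f'(x) = 6*x^2 - 14*x + 3

Solve f'(x) = 0:
  6*x^2 - 14*x + 3 = 0 has no rational roots; quadratic formula: x = (14 ± √124)/12.
  ⇒ x = 7/6 - sqrt(31)/6 ≈ 0.2387, sqrt(31)/6 + 7/6 ≈ 2.0946

f''(x) = 12*x - 14
Second-derivative test at each critical point:
  f''(0.2387) = -11.1355 < 0 → local maximum
  f''(2.0946) = 11.1355 > 0 → local minimum

Critical points: x = 7/6 - sqrt(31)/6 ≈ 0.2387 (local maximum); x = sqrt(31)/6 + 7/6 ≈ 2.0946 (local minimum)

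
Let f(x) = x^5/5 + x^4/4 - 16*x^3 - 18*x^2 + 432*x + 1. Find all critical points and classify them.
f'(x) = x^4 + x^3 - 48*x^2 - 36*x + 432

Solve f'(x) = 0:
  Factor: x^4 + x^3 - 48*x^2 - 36*x + 432 = (x - 6)*(x - 3)*(x + 4)*(x + 6) = 0.
  ⇒ x = -6, -4, 3, 6

f''(x) = 4*x^3 + 3*x^2 - 96*x - 36
Second-derivative test at each critical point:
  f''(-6) = -216 < 0 → local maximum
  f''(-4) = 140 > 0 → local minimum
  f''(3) = -189 < 0 → local maximum
  f''(6) = 360 > 0 → local minimum

Critical points: x = -6 (local maximum); x = -4 (local minimum); x = 3 (local maximum); x = 6 (local minimum)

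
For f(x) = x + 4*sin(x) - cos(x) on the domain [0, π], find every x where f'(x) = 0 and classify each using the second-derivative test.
f'(x) = sin(x) + 4*cos(x) + 1

Solve f'(x) = 0 on [0, π]:
  f'(x) = 0 ⇔ sin(x) + 4*cos(x) = -1. Write the left side as R·cos(x + φ) with R = √(4² + (-1)²) = sqrt(17), cos φ = 4*sqrt(17)/17, sin φ = -sqrt(17)/17; then cos(x + φ) = -sqrt(17)/17. Solve for x and keep the solutions lying in [0, π].
  ⇒ x = pi - atan(15/8) ≈ 2.0608

f''(x) = -4*sin(x) + cos(x)
Second-derivative test at each critical point:
  f''(2.0608) = -4 < 0 → local maximum

Critical points: x = pi - atan(15/8) ≈ 2.0608 (local maximum)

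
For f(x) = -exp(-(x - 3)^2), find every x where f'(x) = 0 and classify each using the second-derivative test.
f'(x) = 2*(x - 3)*exp(-(x - 3)^2)

Solve f'(x) = 0:
  f'(x) = (2*x - 6)·exp(-(x - 3)^2) and exp(-(x - 3)^2) > 0 for every x, so f'(x) = 0 ⇔ 2*x - 6 = 0.
  Factor: 2*x - 6 = 2*(x - 3) = 0.
  ⇒ x = 3

f''(x) = 2*(1 - 2*(x - 3)^2)*exp(-(x - 3)^2)
Second-derivative test at each critical point:
  f''(3) = 2 > 0 → local minimum

Critical points: x = 3 (local minimum)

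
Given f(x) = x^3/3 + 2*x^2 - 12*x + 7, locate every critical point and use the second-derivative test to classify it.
f'(x) = x^2 + 4*x - 12

Solve f'(x) = 0:
  Factor: x^2 + 4*x - 12 = (x - 2)*(x + 6) = 0.
  ⇒ x = -6, 2

f''(x) = 2*x + 4
Second-derivative test at each critical point:
  f''(-6) = -8 < 0 → local maximum
  f''(2) = 8 > 0 → local minimum

Critical points: x = -6 (local maximum); x = 2 (local minimum)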